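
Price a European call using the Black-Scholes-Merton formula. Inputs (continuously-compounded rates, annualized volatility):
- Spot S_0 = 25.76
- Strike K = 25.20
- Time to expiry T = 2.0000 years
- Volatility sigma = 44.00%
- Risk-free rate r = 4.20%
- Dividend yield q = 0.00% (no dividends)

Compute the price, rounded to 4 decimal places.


Answer: Price = 7.3554

Derivation:
d1 = (ln(S/K) + (r - q + 0.5*sigma^2) * T) / (sigma * sqrt(T)) = 0.48144154
d2 = d1 - sigma * sqrt(T) = -0.14081243
exp(-rT) = 0.91943126; exp(-qT) = 1.00000000
C = S_0 * exp(-qT) * N(d1) - K * exp(-rT) * N(d2)
N(d1) = 0.68489864; N(d2) = 0.44400906
C = 25.7600 * 1.00000000 * 0.68489864 - 25.2000 * 0.91943126 * 0.44400906 = 7.3554


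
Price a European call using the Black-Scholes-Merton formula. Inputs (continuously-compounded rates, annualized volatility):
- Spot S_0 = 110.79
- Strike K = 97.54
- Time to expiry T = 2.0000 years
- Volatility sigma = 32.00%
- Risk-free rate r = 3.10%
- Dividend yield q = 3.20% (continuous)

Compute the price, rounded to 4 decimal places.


d1 = (ln(S/K) + (r - q + 0.5*sigma^2) * T) / (sigma * sqrt(T)) = 0.50331412
d2 = d1 - sigma * sqrt(T) = 0.05076578
exp(-rT) = 0.93988289; exp(-qT) = 0.93800500
C = S_0 * exp(-qT) * N(d1) - K * exp(-rT) * N(d2)
N(d1) = 0.69262828; N(d2) = 0.52024392
C = 110.7900 * 0.93800500 * 0.69262828 - 97.5400 * 0.93988289 * 0.52024392 = 24.2850

Answer: Price = 24.2850


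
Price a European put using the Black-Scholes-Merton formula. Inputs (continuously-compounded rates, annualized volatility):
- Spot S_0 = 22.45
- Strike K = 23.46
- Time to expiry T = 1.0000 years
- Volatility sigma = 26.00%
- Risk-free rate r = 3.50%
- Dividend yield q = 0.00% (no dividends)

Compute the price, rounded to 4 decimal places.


d1 = (ln(S/K) + (r - q + 0.5*sigma^2) * T) / (sigma * sqrt(T)) = 0.09536066
d2 = d1 - sigma * sqrt(T) = -0.16463934
exp(-rT) = 0.96560542; exp(-qT) = 1.00000000
P = K * exp(-rT) * N(-d2) - S_0 * exp(-qT) * N(-d1)
N(-d1) = 0.46201418; N(-d2) = 0.56538607
P = 23.4600 * 0.96560542 * 0.56538607 - 22.4500 * 1.00000000 * 0.46201418 = 2.4355

Answer: Price = 2.4355


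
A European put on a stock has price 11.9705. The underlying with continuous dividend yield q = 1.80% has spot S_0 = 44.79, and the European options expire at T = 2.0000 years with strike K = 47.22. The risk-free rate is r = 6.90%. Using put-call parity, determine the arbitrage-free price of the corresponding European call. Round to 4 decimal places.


Answer: Call price = 14.0435

Derivation:
Put-call parity: C - P = S_0 * exp(-qT) - K * exp(-rT).
S_0 * exp(-qT) = 44.7900 * 0.96464029 = 43.20623875
K * exp(-rT) = 47.2200 * 0.87109869 = 41.13328022
C = P + S*exp(-qT) - K*exp(-rT)
C = 11.9705 + 43.20623875 - 41.13328022 = 14.0435


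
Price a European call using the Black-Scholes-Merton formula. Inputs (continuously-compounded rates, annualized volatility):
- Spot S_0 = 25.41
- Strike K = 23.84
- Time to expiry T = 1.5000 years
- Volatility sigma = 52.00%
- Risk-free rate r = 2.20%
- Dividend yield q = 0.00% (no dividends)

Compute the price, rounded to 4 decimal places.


d1 = (ln(S/K) + (r - q + 0.5*sigma^2) * T) / (sigma * sqrt(T)) = 0.47039303
d2 = d1 - sigma * sqrt(T) = -0.16647430
exp(-rT) = 0.96753856; exp(-qT) = 1.00000000
C = S_0 * exp(-qT) * N(d1) - K * exp(-rT) * N(d2)
N(d1) = 0.68096288; N(d2) = 0.43389185
C = 25.4100 * 1.00000000 * 0.68096288 - 23.8400 * 0.96753856 * 0.43389185 = 7.2951

Answer: Price = 7.2951


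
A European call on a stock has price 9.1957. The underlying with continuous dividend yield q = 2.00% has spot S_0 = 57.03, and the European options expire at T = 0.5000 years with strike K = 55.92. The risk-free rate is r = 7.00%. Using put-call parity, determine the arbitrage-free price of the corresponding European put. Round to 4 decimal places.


Answer: Put price = 6.7298

Derivation:
Put-call parity: C - P = S_0 * exp(-qT) - K * exp(-rT).
S_0 * exp(-qT) = 57.0300 * 0.99004983 = 56.46254202
K * exp(-rT) = 55.9200 * 0.96560542 = 53.99665488
P = C - S*exp(-qT) + K*exp(-rT)
P = 9.1957 - 56.46254202 + 53.99665488 = 6.7298


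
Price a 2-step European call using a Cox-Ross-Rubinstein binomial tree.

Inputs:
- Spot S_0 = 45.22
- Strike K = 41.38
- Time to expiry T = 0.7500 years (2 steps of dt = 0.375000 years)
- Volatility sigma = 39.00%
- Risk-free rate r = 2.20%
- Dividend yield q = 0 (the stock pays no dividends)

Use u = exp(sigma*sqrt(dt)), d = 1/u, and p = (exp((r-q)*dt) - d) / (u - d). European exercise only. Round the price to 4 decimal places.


Answer: Price = V(0,0) = 8.3732

Derivation:
dt = T/N = 0.375000
u = exp(sigma*sqrt(dt)) = 1.269757; d = 1/u = 0.787552
p = (exp((r-q)*dt) - d) / (u - d) = 0.457756
Discount per step: exp(-r*dt) = 0.991784
Stock lattice S(k, i) with i counting down-moves:
  k=0: S(0,0) = 45.2200
  k=1: S(1,0) = 57.4184; S(1,1) = 35.6131
  k=2: S(2,0) = 72.9074; S(2,1) = 45.2200; S(2,2) = 28.0472
Terminal payoffs V(N, i) = max(S_T - K, 0):
  V(2,0) = 31.527387; V(2,1) = 3.840000; V(2,2) = 0.000000
Backward induction: V(k, i) = exp(-r*dt) * [p * V(k+1, i) + (1-p) * V(k+1, i+1)].
  V(1,0) = exp(-r*dt) * [p*31.527387 + (1-p)*3.840000] = 16.378375
  V(1,1) = exp(-r*dt) * [p*3.840000 + (1-p)*0.000000] = 1.743339
  V(0,0) = exp(-r*dt) * [p*16.378375 + (1-p)*1.743339] = 8.373244


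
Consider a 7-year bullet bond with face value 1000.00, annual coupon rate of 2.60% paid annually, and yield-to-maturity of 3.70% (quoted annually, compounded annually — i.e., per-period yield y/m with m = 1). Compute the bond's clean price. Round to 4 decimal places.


Answer: Price = 933.2392

Derivation:
Coupon per period c = face * coupon_rate / m = 26.000000
Periods per year m = 1; per-period yield y/m = 0.037000
Number of cashflows N = 7
Cashflows (t years, CF_t, discount factor 1/(1+y/m)^(m*t), PV):
  t = 1.0000: CF_t = 26.000000, DF = 0.964320, PV = 25.072324
  t = 2.0000: CF_t = 26.000000, DF = 0.929913, PV = 24.177747
  t = 3.0000: CF_t = 26.000000, DF = 0.896734, PV = 23.315089
  t = 4.0000: CF_t = 26.000000, DF = 0.864739, PV = 22.483210
  t = 5.0000: CF_t = 26.000000, DF = 0.833885, PV = 21.681013
  t = 6.0000: CF_t = 26.000000, DF = 0.804132, PV = 20.907438
  t = 7.0000: CF_t = 1026.000000, DF = 0.775441, PV = 795.602366
Price P = sum_t PV_t = 933.239187


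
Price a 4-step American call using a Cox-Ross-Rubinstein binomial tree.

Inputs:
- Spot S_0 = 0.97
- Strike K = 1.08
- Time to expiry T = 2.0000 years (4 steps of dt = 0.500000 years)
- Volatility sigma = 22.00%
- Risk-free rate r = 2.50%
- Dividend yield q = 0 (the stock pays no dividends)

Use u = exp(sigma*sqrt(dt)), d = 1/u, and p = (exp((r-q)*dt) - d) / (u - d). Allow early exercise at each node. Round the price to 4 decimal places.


Answer: Price = V(0,0) = 0.1021

Derivation:
dt = T/N = 0.500000
u = exp(sigma*sqrt(dt)) = 1.168316; d = 1/u = 0.855933
p = (exp((r-q)*dt) - d) / (u - d) = 0.501453
Discount per step: exp(-r*dt) = 0.987578
Stock lattice S(k, i) with i counting down-moves:
  k=0: S(0,0) = 0.9700
  k=1: S(1,0) = 1.1333; S(1,1) = 0.8303
  k=2: S(2,0) = 1.3240; S(2,1) = 0.9700; S(2,2) = 0.7106
  k=3: S(3,0) = 1.5469; S(3,1) = 1.1333; S(3,2) = 0.8303; S(3,3) = 0.6083
  k=4: S(4,0) = 1.8072; S(4,1) = 1.3240; S(4,2) = 0.9700; S(4,3) = 0.7106; S(4,4) = 0.5206
Terminal payoffs V(N, i) = max(S_T - K, 0):
  V(4,0) = 0.727229; V(4,1) = 0.244014; V(4,2) = 0.000000; V(4,3) = 0.000000; V(4,4) = 0.000000
Backward induction: V(k, i) = exp(-r*dt) * [p * V(k+1, i) + (1-p) * V(k+1, i+1)]; then take max(V_cont, immediate exercise) for American.
  V(3,0) = exp(-r*dt) * [p*0.727229 + (1-p)*0.244014] = 0.480282; exercise = 0.466866; V(3,0) = max -> 0.480282
  V(3,1) = exp(-r*dt) * [p*0.244014 + (1-p)*0.000000] = 0.120841; exercise = 0.053267; V(3,1) = max -> 0.120841
  V(3,2) = exp(-r*dt) * [p*0.000000 + (1-p)*0.000000] = 0.000000; exercise = 0.000000; V(3,2) = max -> 0.000000
  V(3,3) = exp(-r*dt) * [p*0.000000 + (1-p)*0.000000] = 0.000000; exercise = 0.000000; V(3,3) = max -> 0.000000
  V(2,0) = exp(-r*dt) * [p*0.480282 + (1-p)*0.120841] = 0.297344; exercise = 0.244014; V(2,0) = max -> 0.297344
  V(2,1) = exp(-r*dt) * [p*0.120841 + (1-p)*0.000000] = 0.059844; exercise = 0.000000; V(2,1) = max -> 0.059844
  V(2,2) = exp(-r*dt) * [p*0.000000 + (1-p)*0.000000] = 0.000000; exercise = 0.000000; V(2,2) = max -> 0.000000
  V(1,0) = exp(-r*dt) * [p*0.297344 + (1-p)*0.059844] = 0.176716; exercise = 0.053267; V(1,0) = max -> 0.176716
  V(1,1) = exp(-r*dt) * [p*0.059844 + (1-p)*0.000000] = 0.029636; exercise = 0.000000; V(1,1) = max -> 0.029636
  V(0,0) = exp(-r*dt) * [p*0.176716 + (1-p)*0.029636] = 0.102106; exercise = 0.000000; V(0,0) = max -> 0.102106


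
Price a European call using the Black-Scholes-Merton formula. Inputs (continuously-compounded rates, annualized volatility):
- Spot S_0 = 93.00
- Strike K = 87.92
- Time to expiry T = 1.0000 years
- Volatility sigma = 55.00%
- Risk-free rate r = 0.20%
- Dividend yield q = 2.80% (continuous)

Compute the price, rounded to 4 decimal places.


Answer: Price = 20.6762

Derivation:
d1 = (ln(S/K) + (r - q + 0.5*sigma^2) * T) / (sigma * sqrt(T)) = 0.32985851
d2 = d1 - sigma * sqrt(T) = -0.22014149
exp(-rT) = 0.99800200; exp(-qT) = 0.97238837
C = S_0 * exp(-qT) * N(d1) - K * exp(-rT) * N(d2)
N(d1) = 0.62924656; N(d2) = 0.41288048
C = 93.0000 * 0.97238837 * 0.62924656 - 87.9200 * 0.99800200 * 0.41288048 = 20.6762


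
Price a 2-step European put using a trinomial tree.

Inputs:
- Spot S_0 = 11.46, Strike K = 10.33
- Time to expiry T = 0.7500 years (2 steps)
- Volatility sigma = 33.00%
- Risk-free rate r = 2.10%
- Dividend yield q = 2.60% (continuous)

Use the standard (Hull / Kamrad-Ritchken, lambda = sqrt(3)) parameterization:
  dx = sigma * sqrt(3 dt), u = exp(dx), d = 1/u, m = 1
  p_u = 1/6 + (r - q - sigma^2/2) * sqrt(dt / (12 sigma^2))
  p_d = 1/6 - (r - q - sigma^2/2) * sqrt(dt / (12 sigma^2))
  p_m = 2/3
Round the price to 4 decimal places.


dt = T/N = 0.375000; dx = sigma*sqrt(3*dt) = 0.350018
u = exp(dx) = 1.419093; d = 1/u = 0.704676
p_u = 0.134820, p_m = 0.666667, p_d = 0.198513
Discount per step: exp(-r*dt) = 0.992156
Stock lattice S(k, j) with j the centered position index:
  k=0: S(0,+0) = 11.4600
  k=1: S(1,-1) = 8.0756; S(1,+0) = 11.4600; S(1,+1) = 16.2628
  k=2: S(2,-2) = 5.6907; S(2,-1) = 8.0756; S(2,+0) = 11.4600; S(2,+1) = 16.2628; S(2,+2) = 23.0784
Terminal payoffs V(N, j) = max(K - S_T, 0):
  V(2,-2) = 4.639336; V(2,-1) = 2.254419; V(2,+0) = 0.000000; V(2,+1) = 0.000000; V(2,+2) = 0.000000
Backward induction: V(k, j) = exp(-r*dt) * [p_u * V(k+1, j+1) + p_m * V(k+1, j) + p_d * V(k+1, j-1)]
  V(1,-1) = exp(-r*dt) * [p_u*0.000000 + p_m*2.254419 + p_d*4.639336] = 2.404902
  V(1,+0) = exp(-r*dt) * [p_u*0.000000 + p_m*0.000000 + p_d*2.254419] = 0.444022
  V(1,+1) = exp(-r*dt) * [p_u*0.000000 + p_m*0.000000 + p_d*0.000000] = 0.000000
  V(0,+0) = exp(-r*dt) * [p_u*0.000000 + p_m*0.444022 + p_d*2.404902] = 0.767353

Answer: Price = V(0,0) = 0.7674


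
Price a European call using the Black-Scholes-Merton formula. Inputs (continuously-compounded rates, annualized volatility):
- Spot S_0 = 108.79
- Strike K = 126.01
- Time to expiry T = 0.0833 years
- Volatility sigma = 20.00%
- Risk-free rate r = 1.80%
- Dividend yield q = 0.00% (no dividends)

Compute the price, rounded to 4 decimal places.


d1 = (ln(S/K) + (r - q + 0.5*sigma^2) * T) / (sigma * sqrt(T)) = -2.49077938
d2 = d1 - sigma * sqrt(T) = -2.54850286
exp(-rT) = 0.99850172; exp(-qT) = 1.00000000
C = S_0 * exp(-qT) * N(d1) - K * exp(-rT) * N(d2)
N(d1) = 0.00637316; N(d2) = 0.00540932
C = 108.7900 * 1.00000000 * 0.00637316 - 126.0100 * 0.99850172 * 0.00540932 = 0.0127

Answer: Price = 0.0127


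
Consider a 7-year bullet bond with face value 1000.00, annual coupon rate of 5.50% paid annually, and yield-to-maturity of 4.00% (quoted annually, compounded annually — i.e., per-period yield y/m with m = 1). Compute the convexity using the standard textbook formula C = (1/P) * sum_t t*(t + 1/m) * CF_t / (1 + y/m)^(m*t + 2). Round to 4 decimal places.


Coupon per period c = face * coupon_rate / m = 55.000000
Periods per year m = 1; per-period yield y/m = 0.040000
Number of cashflows N = 7
Cashflows (t years, CF_t, discount factor 1/(1+y/m)^(m*t), PV):
  t = 1.0000: CF_t = 55.000000, DF = 0.961538, PV = 52.884615
  t = 2.0000: CF_t = 55.000000, DF = 0.924556, PV = 50.850592
  t = 3.0000: CF_t = 55.000000, DF = 0.888996, PV = 48.894800
  t = 4.0000: CF_t = 55.000000, DF = 0.854804, PV = 47.014231
  t = 5.0000: CF_t = 55.000000, DF = 0.821927, PV = 45.205991
  t = 6.0000: CF_t = 55.000000, DF = 0.790315, PV = 43.467299
  t = 7.0000: CF_t = 1055.000000, DF = 0.759918, PV = 801.713293
Price P = sum_t PV_t = 1090.030820
Convexity numerator sum_t t*(t + 1/m) * CF_t / (1+y/m)^(m*t + 2):
  t = 1.0000: term = 97.789599
  t = 2.0000: term = 282.085383
  t = 3.0000: term = 542.471890
  t = 4.0000: term = 869.345978
  t = 5.0000: term = 1253.864392
  t = 6.0000: term = 1687.894374
  t = 7.0000: term = 41508.824338
Convexity = (1/P) * sum = 46242.275955 / 1090.030820 = 42.422907

Answer: Convexity = 42.4229


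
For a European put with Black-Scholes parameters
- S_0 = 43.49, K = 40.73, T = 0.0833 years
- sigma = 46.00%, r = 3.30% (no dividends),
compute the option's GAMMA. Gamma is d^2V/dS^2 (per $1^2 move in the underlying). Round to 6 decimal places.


Answer: Gamma = 0.058365

Derivation:
d1 = 0.5809417032; d2 = 0.4481777021
phi(d1) = 0.3369956811; exp(-qT) = 1.0000000000; exp(-rT) = 0.9972548748
Gamma = exp(-qT) * phi(d1) / (S * sigma * sqrt(T)) = 1.0000000000 * 0.3369956811 / (43.4900 * 0.4600 * 0.2886173938) = 0.058365


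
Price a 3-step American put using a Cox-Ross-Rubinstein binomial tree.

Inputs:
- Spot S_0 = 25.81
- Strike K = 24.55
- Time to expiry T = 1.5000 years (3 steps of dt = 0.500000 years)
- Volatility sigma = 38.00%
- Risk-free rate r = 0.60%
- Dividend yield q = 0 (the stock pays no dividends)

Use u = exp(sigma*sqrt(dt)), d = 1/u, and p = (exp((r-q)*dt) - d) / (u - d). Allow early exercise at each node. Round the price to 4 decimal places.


dt = T/N = 0.500000
u = exp(sigma*sqrt(dt)) = 1.308263; d = 1/u = 0.764372
p = (exp((r-q)*dt) - d) / (u - d) = 0.438750
Discount per step: exp(-r*dt) = 0.997004
Stock lattice S(k, i) with i counting down-moves:
  k=0: S(0,0) = 25.8100
  k=1: S(1,0) = 33.7663; S(1,1) = 19.7284
  k=2: S(2,0) = 44.1752; S(2,1) = 25.8100; S(2,2) = 15.0799
  k=3: S(3,0) = 57.7928; S(3,1) = 33.7663; S(3,2) = 19.7284; S(3,3) = 11.5266
Terminal payoffs V(N, i) = max(K - S_T, 0):
  V(3,0) = 0.000000; V(3,1) = 0.000000; V(3,2) = 4.821556; V(3,3) = 13.023367
Backward induction: V(k, i) = exp(-r*dt) * [p * V(k+1, i) + (1-p) * V(k+1, i+1)]; then take max(V_cont, immediate exercise) for American.
  V(2,0) = exp(-r*dt) * [p*0.000000 + (1-p)*0.000000] = 0.000000; exercise = 0.000000; V(2,0) = max -> 0.000000
  V(2,1) = exp(-r*dt) * [p*0.000000 + (1-p)*4.821556] = 2.697991; exercise = 0.000000; V(2,1) = max -> 2.697991
  V(2,2) = exp(-r*dt) * [p*4.821556 + (1-p)*13.023367] = 9.396589; exercise = 9.470128; V(2,2) = max -> 9.470128
  V(1,0) = exp(-r*dt) * [p*0.000000 + (1-p)*2.697991] = 1.509711; exercise = 0.000000; V(1,0) = max -> 1.509711
  V(1,1) = exp(-r*dt) * [p*2.697991 + (1-p)*9.470128] = 6.479384; exercise = 4.821556; V(1,1) = max -> 6.479384
  V(0,0) = exp(-r*dt) * [p*1.509711 + (1-p)*6.479384] = 4.286062; exercise = 0.000000; V(0,0) = max -> 4.286062

Answer: Price = V(0,0) = 4.2861


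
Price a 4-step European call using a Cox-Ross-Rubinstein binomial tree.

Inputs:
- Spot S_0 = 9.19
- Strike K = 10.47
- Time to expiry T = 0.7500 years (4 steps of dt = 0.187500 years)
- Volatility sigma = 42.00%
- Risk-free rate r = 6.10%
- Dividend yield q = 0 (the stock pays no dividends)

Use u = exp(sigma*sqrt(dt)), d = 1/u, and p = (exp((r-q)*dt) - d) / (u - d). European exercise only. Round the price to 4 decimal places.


Answer: Price = V(0,0) = 1.0768

Derivation:
dt = T/N = 0.187500
u = exp(sigma*sqrt(dt)) = 1.199453; d = 1/u = 0.833714
p = (exp((r-q)*dt) - d) / (u - d) = 0.486110
Discount per step: exp(-r*dt) = 0.988628
Stock lattice S(k, i) with i counting down-moves:
  k=0: S(0,0) = 9.1900
  k=1: S(1,0) = 11.0230; S(1,1) = 7.6618
  k=2: S(2,0) = 13.2215; S(2,1) = 9.1900; S(2,2) = 6.3878
  k=3: S(3,0) = 15.8586; S(3,1) = 11.0230; S(3,2) = 7.6618; S(3,3) = 5.3256
  k=4: S(4,0) = 19.0216; S(4,1) = 13.2215; S(4,2) = 9.1900; S(4,3) = 6.3878; S(4,4) = 4.4400
Terminal payoffs V(N, i) = max(S_T - K, 0):
  V(4,0) = 8.551640; V(4,1) = 2.751531; V(4,2) = 0.000000; V(4,3) = 0.000000; V(4,4) = 0.000000
Backward induction: V(k, i) = exp(-r*dt) * [p * V(k+1, i) + (1-p) * V(k+1, i+1)].
  V(3,0) = exp(-r*dt) * [p*8.551640 + (1-p)*2.751531] = 5.507668
  V(3,1) = exp(-r*dt) * [p*2.751531 + (1-p)*0.000000] = 1.322337
  V(3,2) = exp(-r*dt) * [p*0.000000 + (1-p)*0.000000] = 0.000000
  V(3,3) = exp(-r*dt) * [p*0.000000 + (1-p)*0.000000] = 0.000000
  V(2,0) = exp(-r*dt) * [p*5.507668 + (1-p)*1.322337] = 3.318694
  V(2,1) = exp(-r*dt) * [p*1.322337 + (1-p)*0.000000] = 0.635491
  V(2,2) = exp(-r*dt) * [p*0.000000 + (1-p)*0.000000] = 0.000000
  V(1,0) = exp(-r*dt) * [p*3.318694 + (1-p)*0.635491] = 1.917764
  V(1,1) = exp(-r*dt) * [p*0.635491 + (1-p)*0.000000] = 0.305406
  V(0,0) = exp(-r*dt) * [p*1.917764 + (1-p)*0.305406] = 1.076803


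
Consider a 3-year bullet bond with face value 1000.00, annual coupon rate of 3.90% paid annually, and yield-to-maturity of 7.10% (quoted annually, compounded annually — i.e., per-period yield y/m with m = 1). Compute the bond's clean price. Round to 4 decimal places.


Coupon per period c = face * coupon_rate / m = 39.000000
Periods per year m = 1; per-period yield y/m = 0.071000
Number of cashflows N = 3
Cashflows (t years, CF_t, discount factor 1/(1+y/m)^(m*t), PV):
  t = 1.0000: CF_t = 39.000000, DF = 0.933707, PV = 36.414566
  t = 2.0000: CF_t = 39.000000, DF = 0.871808, PV = 34.000528
  t = 3.0000: CF_t = 1039.000000, DF = 0.814013, PV = 845.759988
Price P = sum_t PV_t = 916.175082

Answer: Price = 916.1751


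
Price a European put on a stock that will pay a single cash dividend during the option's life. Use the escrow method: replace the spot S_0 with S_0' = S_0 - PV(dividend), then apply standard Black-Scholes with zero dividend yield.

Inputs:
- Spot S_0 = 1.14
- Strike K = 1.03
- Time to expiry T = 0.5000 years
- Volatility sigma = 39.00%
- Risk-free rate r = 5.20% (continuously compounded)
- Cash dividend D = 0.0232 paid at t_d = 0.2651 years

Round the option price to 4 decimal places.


PV(D) = D * exp(-r * t_d) = 0.0232 * 0.98630938 = 0.02288238
S_0' = S_0 - PV(D) = 1.1400 - 0.02288238 = 1.11711762
d1 = (ln(S_0'/K) + (r + sigma^2/2)*T) / (sigma*sqrt(T)) = 0.52658791
d2 = d1 - sigma*sqrt(T) = 0.25081627
exp(-rT) = 0.97433509
N(-d1) = 0.29923989; N(-d2) = 0.40097808
P = K * exp(-rT) * N(-d2) - S_0' * N(-d1) = 1.0300 * 0.97433509 * 0.40097808 - 1.11711762 * 0.29923989 = 0.0681

Answer: Price = 0.0681


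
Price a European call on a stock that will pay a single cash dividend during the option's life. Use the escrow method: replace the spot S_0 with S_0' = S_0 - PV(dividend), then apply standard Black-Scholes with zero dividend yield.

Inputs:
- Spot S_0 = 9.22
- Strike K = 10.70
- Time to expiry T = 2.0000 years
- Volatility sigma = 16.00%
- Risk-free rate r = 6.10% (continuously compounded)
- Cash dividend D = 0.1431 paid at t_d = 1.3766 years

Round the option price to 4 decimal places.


PV(D) = D * exp(-r * t_d) = 0.1431 * 0.91945645 = 0.13157422
S_0' = S_0 - PV(D) = 9.2200 - 0.13157422 = 9.08842578
d1 = (ln(S_0'/K) + (r + sigma^2/2)*T) / (sigma*sqrt(T)) = -0.06912866
d2 = d1 - sigma*sqrt(T) = -0.29540283
exp(-rT) = 0.88514837
N(d1) = 0.47244361; N(d2) = 0.38384309
C = S_0' * N(d1) - K * exp(-rT) * N(d2) = 9.08842578 * 0.47244361 - 10.7000 * 0.88514837 * 0.38384309 = 0.6584

Answer: Price = 0.6584


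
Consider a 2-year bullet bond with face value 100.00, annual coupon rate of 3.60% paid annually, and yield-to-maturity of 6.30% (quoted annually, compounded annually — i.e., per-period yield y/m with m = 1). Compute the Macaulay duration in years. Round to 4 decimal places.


Coupon per period c = face * coupon_rate / m = 3.600000
Periods per year m = 1; per-period yield y/m = 0.063000
Number of cashflows N = 2
Cashflows (t years, CF_t, discount factor 1/(1+y/m)^(m*t), PV):
  t = 1.0000: CF_t = 3.600000, DF = 0.940734, PV = 3.386642
  t = 2.0000: CF_t = 103.600000, DF = 0.884980, PV = 91.683931
Price P = sum_t PV_t = 95.070573
Macaulay numerator sum_t t * PV_t:
  t * PV_t at t = 1.0000: 3.386642
  t * PV_t at t = 2.0000: 183.367862
Macaulay duration D = (sum_t t * PV_t) / P = 186.754504 / 95.070573 = 1.964378

Answer: Macaulay duration = 1.9644 years


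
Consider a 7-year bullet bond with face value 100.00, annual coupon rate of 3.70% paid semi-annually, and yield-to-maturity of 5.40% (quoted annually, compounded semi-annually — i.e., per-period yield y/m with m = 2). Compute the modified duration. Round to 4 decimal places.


Coupon per period c = face * coupon_rate / m = 1.850000
Periods per year m = 2; per-period yield y/m = 0.027000
Number of cashflows N = 14
Cashflows (t years, CF_t, discount factor 1/(1+y/m)^(m*t), PV):
  t = 0.5000: CF_t = 1.850000, DF = 0.973710, PV = 1.801363
  t = 1.0000: CF_t = 1.850000, DF = 0.948111, PV = 1.754005
  t = 1.5000: CF_t = 1.850000, DF = 0.923185, PV = 1.707892
  t = 2.0000: CF_t = 1.850000, DF = 0.898914, PV = 1.662991
  t = 2.5000: CF_t = 1.850000, DF = 0.875282, PV = 1.619271
  t = 3.0000: CF_t = 1.850000, DF = 0.852270, PV = 1.576700
  t = 3.5000: CF_t = 1.850000, DF = 0.829864, PV = 1.535248
  t = 4.0000: CF_t = 1.850000, DF = 0.808047, PV = 1.494886
  t = 4.5000: CF_t = 1.850000, DF = 0.786803, PV = 1.455586
  t = 5.0000: CF_t = 1.850000, DF = 0.766118, PV = 1.417318
  t = 5.5000: CF_t = 1.850000, DF = 0.745976, PV = 1.380056
  t = 6.0000: CF_t = 1.850000, DF = 0.726365, PV = 1.343775
  t = 6.5000: CF_t = 1.850000, DF = 0.707268, PV = 1.308446
  t = 7.0000: CF_t = 101.850000, DF = 0.688674, PV = 70.141463
Price P = sum_t PV_t = 90.199001
First compute Macaulay numerator sum_t t * PV_t:
  t * PV_t at t = 0.5000: 0.900682
  t * PV_t at t = 1.0000: 1.754005
  t * PV_t at t = 1.5000: 2.561838
  t * PV_t at t = 2.0000: 3.325982
  t * PV_t at t = 2.5000: 4.048177
  t * PV_t at t = 3.0000: 4.730100
  t * PV_t at t = 3.5000: 5.373369
  t * PV_t at t = 4.0000: 5.979545
  t * PV_t at t = 4.5000: 6.550135
  t * PV_t at t = 5.0000: 7.086590
  t * PV_t at t = 5.5000: 7.590310
  t * PV_t at t = 6.0000: 8.062647
  t * PV_t at t = 6.5000: 8.504902
  t * PV_t at t = 7.0000: 490.990244
Macaulay duration D = 557.458528 / 90.199001 = 6.180318
Modified duration = D / (1 + y/m) = 6.180318 / (1 + 0.027000) = 6.017837

Answer: Modified duration = 6.0178


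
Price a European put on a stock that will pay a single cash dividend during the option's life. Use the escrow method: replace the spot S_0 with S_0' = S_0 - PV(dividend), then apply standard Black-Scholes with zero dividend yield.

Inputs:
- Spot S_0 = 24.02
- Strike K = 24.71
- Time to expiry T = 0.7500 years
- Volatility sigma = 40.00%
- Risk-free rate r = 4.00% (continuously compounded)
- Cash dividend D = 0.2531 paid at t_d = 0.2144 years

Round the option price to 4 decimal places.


PV(D) = D * exp(-r * t_d) = 0.2531 * 0.99146067 = 0.25093870
S_0' = S_0 - PV(D) = 24.0200 - 0.25093870 = 23.76906130
d1 = (ln(S_0'/K) + (r + sigma^2/2)*T) / (sigma*sqrt(T)) = 0.14773461
d2 = d1 - sigma*sqrt(T) = -0.19867555
exp(-rT) = 0.97044553
N(-d1) = 0.44127611; N(-d2) = 0.57874173
P = K * exp(-rT) * N(-d2) - S_0' * N(-d1) = 24.7100 * 0.97044553 * 0.57874173 - 23.76906130 * 0.44127611 = 3.3893

Answer: Price = 3.3893


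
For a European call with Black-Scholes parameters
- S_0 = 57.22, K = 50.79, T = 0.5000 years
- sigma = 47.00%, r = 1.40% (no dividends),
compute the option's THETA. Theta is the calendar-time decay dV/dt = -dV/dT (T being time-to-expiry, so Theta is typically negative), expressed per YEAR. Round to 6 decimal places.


Answer: Theta = -6.948971

Derivation:
d1 = 0.5459135242; d2 = 0.2135733371
phi(d1) = 0.3437126394; exp(-qT) = 1.0000000000; exp(-rT) = 0.9930244429
Theta = -S*exp(-qT)*phi(d1)*sigma/(2*sqrt(T)) - r*K*exp(-rT)*N(d2) + q*S*exp(-qT)*N(d1)
N(d1) = 0.7074373093; N(d2) = 0.5845601032; sqrt(T) = 0.7071067812
Term 1 = -57.2200 * 1.0000000000 * 0.3437126394 * 0.4700 / (2 * 0.7071067812) = -6.5362133006
Term 2 = -0.0140 * 50.7900 * 0.9930244429 * 0.5845601032 = -0.4127578657
Term 3 = 0 (no dividend yield, q = 0)
Theta = -6.5362133006 + (-0.4127578657) + (0.0000000000) = -6.948971


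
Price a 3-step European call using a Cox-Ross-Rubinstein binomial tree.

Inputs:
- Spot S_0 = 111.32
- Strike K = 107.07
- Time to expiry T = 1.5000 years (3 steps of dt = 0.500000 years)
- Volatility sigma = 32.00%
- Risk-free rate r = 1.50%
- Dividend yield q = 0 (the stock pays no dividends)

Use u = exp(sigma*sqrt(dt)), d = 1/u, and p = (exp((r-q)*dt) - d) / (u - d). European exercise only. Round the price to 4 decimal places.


Answer: Price = V(0,0) = 21.6119

Derivation:
dt = T/N = 0.500000
u = exp(sigma*sqrt(dt)) = 1.253919; d = 1/u = 0.797499
p = (exp((r-q)*dt) - d) / (u - d) = 0.460166
Discount per step: exp(-r*dt) = 0.992528
Stock lattice S(k, i) with i counting down-moves:
  k=0: S(0,0) = 111.3200
  k=1: S(1,0) = 139.5863; S(1,1) = 88.7776
  k=2: S(2,0) = 175.0300; S(2,1) = 111.3200; S(2,2) = 70.8001
  k=3: S(3,0) = 219.4735; S(3,1) = 139.5863; S(3,2) = 88.7776; S(3,3) = 56.4630
Terminal payoffs V(N, i) = max(S_T - K, 0):
  V(3,0) = 112.403489; V(3,1) = 32.516308; V(3,2) = 0.000000; V(3,3) = 0.000000
Backward induction: V(k, i) = exp(-r*dt) * [p * V(k+1, i) + (1-p) * V(k+1, i+1)].
  V(2,0) = exp(-r*dt) * [p*112.403489 + (1-p)*32.516308] = 68.760002
  V(2,1) = exp(-r*dt) * [p*32.516308 + (1-p)*0.000000] = 14.851084
  V(2,2) = exp(-r*dt) * [p*0.000000 + (1-p)*0.000000] = 0.000000
  V(1,0) = exp(-r*dt) * [p*68.760002 + (1-p)*14.851084] = 39.361790
  V(1,1) = exp(-r*dt) * [p*14.851084 + (1-p)*0.000000] = 6.782895
  V(0,0) = exp(-r*dt) * [p*39.361790 + (1-p)*6.782895] = 21.611883


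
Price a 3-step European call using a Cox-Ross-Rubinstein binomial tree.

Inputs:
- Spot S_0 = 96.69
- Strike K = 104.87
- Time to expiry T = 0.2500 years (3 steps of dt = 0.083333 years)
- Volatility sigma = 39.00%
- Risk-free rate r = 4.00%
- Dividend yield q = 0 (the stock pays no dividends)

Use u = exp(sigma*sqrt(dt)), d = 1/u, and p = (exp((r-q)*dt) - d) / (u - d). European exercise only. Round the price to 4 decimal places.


Answer: Price = V(0,0) = 4.7071

Derivation:
dt = T/N = 0.083333
u = exp(sigma*sqrt(dt)) = 1.119165; d = 1/u = 0.893523
p = (exp((r-q)*dt) - d) / (u - d) = 0.486681
Discount per step: exp(-r*dt) = 0.996672
Stock lattice S(k, i) with i counting down-moves:
  k=0: S(0,0) = 96.6900
  k=1: S(1,0) = 108.2121; S(1,1) = 86.3947
  k=2: S(2,0) = 121.1073; S(2,1) = 96.6900; S(2,2) = 77.1957
  k=3: S(3,0) = 135.5391; S(3,1) = 108.2121; S(3,2) = 86.3947; S(3,3) = 68.9761
Terminal payoffs V(N, i) = max(S_T - K, 0):
  V(3,0) = 30.669064; V(3,1) = 3.342110; V(3,2) = 0.000000; V(3,3) = 0.000000
Backward induction: V(k, i) = exp(-r*dt) * [p * V(k+1, i) + (1-p) * V(k+1, i+1)].
  V(2,0) = exp(-r*dt) * [p*30.669064 + (1-p)*3.342110] = 16.586244
  V(2,1) = exp(-r*dt) * [p*3.342110 + (1-p)*0.000000] = 1.621129
  V(2,2) = exp(-r*dt) * [p*0.000000 + (1-p)*0.000000] = 0.000000
  V(1,0) = exp(-r*dt) * [p*16.586244 + (1-p)*1.621129] = 8.874736
  V(1,1) = exp(-r*dt) * [p*1.621129 + (1-p)*0.000000] = 0.786348
  V(0,0) = exp(-r*dt) * [p*8.874736 + (1-p)*0.786348] = 4.707097


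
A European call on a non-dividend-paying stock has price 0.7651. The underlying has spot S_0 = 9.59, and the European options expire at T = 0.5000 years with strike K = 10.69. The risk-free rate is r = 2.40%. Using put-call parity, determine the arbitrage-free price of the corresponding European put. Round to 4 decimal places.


Put-call parity: C - P = S_0 * exp(-qT) - K * exp(-rT).
S_0 * exp(-qT) = 9.5900 * 1.00000000 = 9.59000000
K * exp(-rT) = 10.6900 * 0.98807171 = 10.56248661
P = C - S*exp(-qT) + K*exp(-rT)
P = 0.7651 - 9.59000000 + 10.56248661 = 1.7376

Answer: Put price = 1.7376


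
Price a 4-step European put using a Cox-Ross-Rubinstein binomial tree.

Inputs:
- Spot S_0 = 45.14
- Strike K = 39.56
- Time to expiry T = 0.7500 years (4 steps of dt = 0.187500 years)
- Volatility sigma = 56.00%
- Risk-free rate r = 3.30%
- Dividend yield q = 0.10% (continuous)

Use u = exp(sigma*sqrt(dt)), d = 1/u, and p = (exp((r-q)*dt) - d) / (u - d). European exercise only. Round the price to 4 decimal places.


Answer: Price = V(0,0) = 5.3913

Derivation:
dt = T/N = 0.187500
u = exp(sigma*sqrt(dt)) = 1.274415; d = 1/u = 0.784674
p = (exp((r-q)*dt) - d) / (u - d) = 0.451962
Discount per step: exp(-r*dt) = 0.993832
Stock lattice S(k, i) with i counting down-moves:
  k=0: S(0,0) = 45.1400
  k=1: S(1,0) = 57.5271; S(1,1) = 35.4202
  k=2: S(2,0) = 73.3134; S(2,1) = 45.1400; S(2,2) = 27.7933
  k=3: S(3,0) = 93.4316; S(3,1) = 57.5271; S(3,2) = 35.4202; S(3,3) = 21.8087
  k=4: S(4,0) = 119.0707; S(4,1) = 73.3134; S(4,2) = 45.1400; S(4,3) = 27.7933; S(4,4) = 17.1127
Terminal payoffs V(N, i) = max(K - S_T, 0):
  V(4,0) = 0.000000; V(4,1) = 0.000000; V(4,2) = 0.000000; V(4,3) = 11.766712; V(4,4) = 22.447310
Backward induction: V(k, i) = exp(-r*dt) * [p * V(k+1, i) + (1-p) * V(k+1, i+1)].
  V(3,0) = exp(-r*dt) * [p*0.000000 + (1-p)*0.000000] = 0.000000
  V(3,1) = exp(-r*dt) * [p*0.000000 + (1-p)*0.000000] = 0.000000
  V(3,2) = exp(-r*dt) * [p*0.000000 + (1-p)*11.766712] = 6.408831
  V(3,3) = exp(-r*dt) * [p*11.766712 + (1-p)*22.447310] = 17.511401
  V(2,0) = exp(-r*dt) * [p*0.000000 + (1-p)*0.000000] = 0.000000
  V(2,1) = exp(-r*dt) * [p*0.000000 + (1-p)*6.408831] = 3.490619
  V(2,2) = exp(-r*dt) * [p*6.408831 + (1-p)*17.511401] = 12.416399
  V(1,0) = exp(-r*dt) * [p*0.000000 + (1-p)*3.490619] = 1.901193
  V(1,1) = exp(-r*dt) * [p*3.490619 + (1-p)*12.416399] = 8.330583
  V(0,0) = exp(-r*dt) * [p*1.901193 + (1-p)*8.330583] = 5.391283


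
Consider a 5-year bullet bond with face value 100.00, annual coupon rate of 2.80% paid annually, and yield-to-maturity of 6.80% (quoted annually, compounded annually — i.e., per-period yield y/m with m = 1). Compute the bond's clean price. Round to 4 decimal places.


Coupon per period c = face * coupon_rate / m = 2.800000
Periods per year m = 1; per-period yield y/m = 0.068000
Number of cashflows N = 5
Cashflows (t years, CF_t, discount factor 1/(1+y/m)^(m*t), PV):
  t = 1.0000: CF_t = 2.800000, DF = 0.936330, PV = 2.621723
  t = 2.0000: CF_t = 2.800000, DF = 0.876713, PV = 2.454797
  t = 3.0000: CF_t = 2.800000, DF = 0.820892, PV = 2.298499
  t = 4.0000: CF_t = 2.800000, DF = 0.768626, PV = 2.152152
  t = 5.0000: CF_t = 102.800000, DF = 0.719687, PV = 73.983837
Price P = sum_t PV_t = 83.511008

Answer: Price = 83.5110


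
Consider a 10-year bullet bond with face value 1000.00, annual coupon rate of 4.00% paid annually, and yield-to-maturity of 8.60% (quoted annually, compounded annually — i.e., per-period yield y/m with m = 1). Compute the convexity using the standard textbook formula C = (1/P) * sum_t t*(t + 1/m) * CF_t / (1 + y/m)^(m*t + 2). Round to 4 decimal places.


Answer: Convexity = 69.8636

Derivation:
Coupon per period c = face * coupon_rate / m = 40.000000
Periods per year m = 1; per-period yield y/m = 0.086000
Number of cashflows N = 10
Cashflows (t years, CF_t, discount factor 1/(1+y/m)^(m*t), PV):
  t = 1.0000: CF_t = 40.000000, DF = 0.920810, PV = 36.832413
  t = 2.0000: CF_t = 40.000000, DF = 0.847892, PV = 33.915665
  t = 3.0000: CF_t = 40.000000, DF = 0.780747, PV = 31.229894
  t = 4.0000: CF_t = 40.000000, DF = 0.718920, PV = 28.756809
  t = 5.0000: CF_t = 40.000000, DF = 0.661989, PV = 26.479566
  t = 6.0000: CF_t = 40.000000, DF = 0.609566, PV = 24.382658
  t = 7.0000: CF_t = 40.000000, DF = 0.561295, PV = 22.451803
  t = 8.0000: CF_t = 40.000000, DF = 0.516846, PV = 20.673851
  t = 9.0000: CF_t = 40.000000, DF = 0.475917, PV = 19.036696
  t = 10.0000: CF_t = 1040.000000, DF = 0.438230, PV = 455.758825
Price P = sum_t PV_t = 699.518179
Convexity numerator sum_t t*(t + 1/m) * CF_t / (1+y/m)^(m*t + 2):
  t = 1.0000: term = 62.459789
  t = 2.0000: term = 172.540853
  t = 3.0000: term = 317.754794
  t = 4.0000: term = 487.653152
  t = 5.0000: term = 673.554077
  t = 6.0000: term = 868.301757
  t = 7.0000: term = 1066.054950
  t = 8.0000: term = 1262.101361
  t = 9.0000: term = 1452.694937
  t = 10.0000: term = 42507.750364
Convexity = (1/P) * sum = 48870.866034 / 699.518179 = 69.863611


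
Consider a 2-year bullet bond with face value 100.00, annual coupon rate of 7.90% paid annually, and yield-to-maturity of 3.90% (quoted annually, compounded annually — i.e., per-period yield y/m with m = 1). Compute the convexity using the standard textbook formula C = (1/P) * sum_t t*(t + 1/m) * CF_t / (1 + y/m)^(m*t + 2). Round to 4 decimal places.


Coupon per period c = face * coupon_rate / m = 7.900000
Periods per year m = 1; per-period yield y/m = 0.039000
Number of cashflows N = 2
Cashflows (t years, CF_t, discount factor 1/(1+y/m)^(m*t), PV):
  t = 1.0000: CF_t = 7.900000, DF = 0.962464, PV = 7.603465
  t = 2.0000: CF_t = 107.900000, DF = 0.926337, PV = 99.951738
Price P = sum_t PV_t = 107.555203
Convexity numerator sum_t t*(t + 1/m) * CF_t / (1+y/m)^(m*t + 2):
  t = 1.0000: term = 14.086738
  t = 2.0000: term = 555.533822
Convexity = (1/P) * sum = 569.620560 / 107.555203 = 5.296076

Answer: Convexity = 5.2961


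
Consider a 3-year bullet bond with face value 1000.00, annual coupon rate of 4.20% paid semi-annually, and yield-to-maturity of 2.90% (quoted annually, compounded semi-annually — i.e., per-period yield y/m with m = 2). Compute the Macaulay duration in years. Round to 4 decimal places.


Coupon per period c = face * coupon_rate / m = 21.000000
Periods per year m = 2; per-period yield y/m = 0.014500
Number of cashflows N = 6
Cashflows (t years, CF_t, discount factor 1/(1+y/m)^(m*t), PV):
  t = 0.5000: CF_t = 21.000000, DF = 0.985707, PV = 20.699852
  t = 1.0000: CF_t = 21.000000, DF = 0.971619, PV = 20.403994
  t = 1.5000: CF_t = 21.000000, DF = 0.957732, PV = 20.112365
  t = 2.0000: CF_t = 21.000000, DF = 0.944043, PV = 19.824904
  t = 2.5000: CF_t = 21.000000, DF = 0.930550, PV = 19.541551
  t = 3.0000: CF_t = 1021.000000, DF = 0.917250, PV = 936.512188
Price P = sum_t PV_t = 1037.094855
Macaulay numerator sum_t t * PV_t:
  t * PV_t at t = 0.5000: 10.349926
  t * PV_t at t = 1.0000: 20.403994
  t * PV_t at t = 1.5000: 30.168547
  t * PV_t at t = 2.0000: 39.649808
  t * PV_t at t = 2.5000: 48.853878
  t * PV_t at t = 3.0000: 2809.536565
Macaulay duration D = (sum_t t * PV_t) / P = 2958.962718 / 1037.094855 = 2.853126

Answer: Macaulay duration = 2.8531 years


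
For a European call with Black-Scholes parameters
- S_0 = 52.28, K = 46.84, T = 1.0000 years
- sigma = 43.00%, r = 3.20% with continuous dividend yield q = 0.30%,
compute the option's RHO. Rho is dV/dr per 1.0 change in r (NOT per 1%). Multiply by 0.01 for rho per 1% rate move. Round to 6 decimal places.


d1 = 0.5379682559; d2 = 0.1079682559
phi(d1) = 0.3451958108; exp(-qT) = 0.9970044955; exp(-rT) = 0.9685065821
N(d2) = 0.5429895634
Rho = K*T*exp(-rT)*N(d2) = 46.8400 * 1.0000 * 0.9685065821 * 0.5429895634 = 24.632639

Answer: Rho = 24.632639


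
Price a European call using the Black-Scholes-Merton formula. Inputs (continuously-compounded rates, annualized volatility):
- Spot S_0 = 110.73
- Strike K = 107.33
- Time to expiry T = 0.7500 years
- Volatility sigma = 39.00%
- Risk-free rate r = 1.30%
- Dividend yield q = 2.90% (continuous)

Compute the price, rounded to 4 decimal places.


Answer: Price = 15.4444

Derivation:
d1 = (ln(S/K) + (r - q + 0.5*sigma^2) * T) / (sigma * sqrt(T)) = 0.22568209
d2 = d1 - sigma * sqrt(T) = -0.11206782
exp(-rT) = 0.99029738; exp(-qT) = 0.97848483
C = S_0 * exp(-qT) * N(d1) - K * exp(-rT) * N(d2)
N(d1) = 0.58927566; N(d2) = 0.45538482
C = 110.7300 * 0.97848483 * 0.58927566 - 107.3300 * 0.99029738 * 0.45538482 = 15.4444


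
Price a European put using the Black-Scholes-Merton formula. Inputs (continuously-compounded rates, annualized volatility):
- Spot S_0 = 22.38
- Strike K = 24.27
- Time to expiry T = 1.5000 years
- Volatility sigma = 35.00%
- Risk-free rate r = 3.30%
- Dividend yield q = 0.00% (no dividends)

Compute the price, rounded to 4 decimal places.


Answer: Price = 4.2283

Derivation:
d1 = (ln(S/K) + (r - q + 0.5*sigma^2) * T) / (sigma * sqrt(T)) = 0.14067462
d2 = d1 - sigma * sqrt(T) = -0.28798608
exp(-rT) = 0.95170516; exp(-qT) = 1.00000000
P = K * exp(-rT) * N(-d2) - S_0 * exp(-qT) * N(-d1)
N(-d1) = 0.44406350; N(-d2) = 0.61332130
P = 24.2700 * 0.95170516 * 0.61332130 - 22.3800 * 1.00000000 * 0.44406350 = 4.2283


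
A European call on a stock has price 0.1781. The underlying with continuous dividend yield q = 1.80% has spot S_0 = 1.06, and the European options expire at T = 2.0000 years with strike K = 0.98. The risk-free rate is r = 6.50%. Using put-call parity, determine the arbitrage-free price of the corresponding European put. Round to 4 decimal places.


Answer: Put price = 0.0161

Derivation:
Put-call parity: C - P = S_0 * exp(-qT) - K * exp(-rT).
S_0 * exp(-qT) = 1.0600 * 0.96464029 = 1.02251871
K * exp(-rT) = 0.9800 * 0.87809543 = 0.86053352
P = C - S*exp(-qT) + K*exp(-rT)
P = 0.1781 - 1.02251871 + 0.86053352 = 0.0161


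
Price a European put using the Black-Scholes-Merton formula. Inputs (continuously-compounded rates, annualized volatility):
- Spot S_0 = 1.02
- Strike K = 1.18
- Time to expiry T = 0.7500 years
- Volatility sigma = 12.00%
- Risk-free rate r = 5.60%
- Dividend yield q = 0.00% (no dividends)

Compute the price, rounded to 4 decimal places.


Answer: Price = 0.1208

Derivation:
d1 = (ln(S/K) + (r - q + 0.5*sigma^2) * T) / (sigma * sqrt(T)) = -0.94600584
d2 = d1 - sigma * sqrt(T) = -1.04992889
exp(-rT) = 0.95886978; exp(-qT) = 1.00000000
P = K * exp(-rT) * N(-d2) - S_0 * exp(-qT) * N(-d1)
N(-d1) = 0.82792720; N(-d2) = 0.85312460
P = 1.1800 * 0.95886978 * 0.85312460 - 1.0200 * 1.00000000 * 0.82792720 = 0.1208


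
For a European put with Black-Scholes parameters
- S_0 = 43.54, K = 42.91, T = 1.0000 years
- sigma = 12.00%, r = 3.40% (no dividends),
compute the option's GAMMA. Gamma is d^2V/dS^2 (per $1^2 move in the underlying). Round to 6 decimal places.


Answer: Gamma = 0.068538

Derivation:
d1 = 0.4647929734; d2 = 0.3447929734
phi(d1) = 0.3580957797; exp(-qT) = 1.0000000000; exp(-rT) = 0.9665715046
Gamma = exp(-qT) * phi(d1) / (S * sigma * sqrt(T)) = 1.0000000000 * 0.3580957797 / (43.5400 * 0.1200 * 1.0000000000) = 0.068538


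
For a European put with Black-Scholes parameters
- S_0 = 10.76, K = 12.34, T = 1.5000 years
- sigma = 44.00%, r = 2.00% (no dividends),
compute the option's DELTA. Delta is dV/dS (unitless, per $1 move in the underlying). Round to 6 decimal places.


Answer: Delta = -0.471752

Derivation:
d1 = 0.0708673313; d2 = -0.4680204121
phi(d1) = 0.3979417574; exp(-qT) = 1.0000000000; exp(-rT) = 0.9704455335
N(-d1) = 0.4717516719
Delta = -exp(-qT) * N(-d1) = -1.0000000000 * 0.4717516719 = -0.471752


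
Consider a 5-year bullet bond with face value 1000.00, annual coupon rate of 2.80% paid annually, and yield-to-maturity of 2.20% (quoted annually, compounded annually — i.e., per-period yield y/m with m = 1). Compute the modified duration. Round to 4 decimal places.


Answer: Modified duration = 4.6372

Derivation:
Coupon per period c = face * coupon_rate / m = 28.000000
Periods per year m = 1; per-period yield y/m = 0.022000
Number of cashflows N = 5
Cashflows (t years, CF_t, discount factor 1/(1+y/m)^(m*t), PV):
  t = 1.0000: CF_t = 28.000000, DF = 0.978474, PV = 27.397260
  t = 2.0000: CF_t = 28.000000, DF = 0.957411, PV = 26.807495
  t = 3.0000: CF_t = 28.000000, DF = 0.936801, PV = 26.230426
  t = 4.0000: CF_t = 28.000000, DF = 0.916635, PV = 25.665779
  t = 5.0000: CF_t = 1028.000000, DF = 0.896903, PV = 922.016378
Price P = sum_t PV_t = 1028.117339
First compute Macaulay numerator sum_t t * PV_t:
  t * PV_t at t = 1.0000: 27.397260
  t * PV_t at t = 2.0000: 53.614991
  t * PV_t at t = 3.0000: 78.691278
  t * PV_t at t = 4.0000: 102.663115
  t * PV_t at t = 5.0000: 4610.081891
Macaulay duration D = 4872.448535 / 1028.117339 = 4.739195
Modified duration = D / (1 + y/m) = 4.739195 / (1 + 0.022000) = 4.637177
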